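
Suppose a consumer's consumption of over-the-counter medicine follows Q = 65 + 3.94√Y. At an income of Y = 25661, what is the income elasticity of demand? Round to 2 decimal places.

At Y = 25661: Q = 696.151.
dQ/dY = 3.94/(2√Y) = 0.0122979 at this income.
η = (dQ/dY)·(Y/Q) = 0.0122979 × (25661/696.151) = 0.45.

0.45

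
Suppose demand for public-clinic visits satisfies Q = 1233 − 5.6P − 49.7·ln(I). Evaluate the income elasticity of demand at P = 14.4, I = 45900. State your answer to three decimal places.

-0.080

At P = 14.4, I = 45900: Q = 618.869.
Holding P constant, ∂Q/∂I = -49.7/I = -0.00108279.
η_I = (∂Q/∂I)·(I/Q) = -0.00108279 × (45900/618.869) = -0.080.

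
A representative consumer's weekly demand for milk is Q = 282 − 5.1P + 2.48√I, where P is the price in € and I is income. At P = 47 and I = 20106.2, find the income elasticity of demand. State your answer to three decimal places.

0.446

At P = 47, I = 20106.2: Q = 393.955.
Holding P constant, ∂Q/∂I = 2.48/(2√I) = 0.00874494.
η_I = (∂Q/∂I)·(I/Q) = 0.00874494 × (20106.2/393.955) = 0.446.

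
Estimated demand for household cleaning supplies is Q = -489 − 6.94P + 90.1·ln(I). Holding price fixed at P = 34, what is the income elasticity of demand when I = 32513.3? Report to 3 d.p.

0.427

At P = 34, I = 32513.3: Q = 211.125.
Holding P constant, ∂Q/∂I = 90.1/I = 0.00277117.
η_I = (∂Q/∂I)·(I/Q) = 0.00277117 × (32513.3/211.125) = 0.427.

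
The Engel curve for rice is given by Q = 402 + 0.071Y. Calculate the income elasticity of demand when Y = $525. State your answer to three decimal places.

At Y = 525: Q = 439.275.
dQ/dY = 0.071.
η = (dQ/dY)·(Y/Q) = 0.071 × (525/439.275) = 0.085.

0.085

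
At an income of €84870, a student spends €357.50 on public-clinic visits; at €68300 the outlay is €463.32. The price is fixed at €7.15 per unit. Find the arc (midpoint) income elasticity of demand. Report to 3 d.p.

With a constant price, Q₁ = 357.50/7.15 = 50.000 and Q₂ = 463.32/7.15 = 64.800 (equivalently, work directly with expenditure since P cancels).
Midpoint %ΔQ = (463.32 − 357.50)/410.41 = 0.25784; midpoint %ΔI = (68300 − 84870)/76585 = -0.21636.
η = 0.25784 / -0.21636 = -1.192.

-1.192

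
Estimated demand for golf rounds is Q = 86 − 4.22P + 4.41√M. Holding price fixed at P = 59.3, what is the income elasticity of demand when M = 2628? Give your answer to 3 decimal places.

At P = 59.3, M = 2628: Q = 61.828.
Holding P constant, ∂Q/∂M = 4.41/(2√M) = 0.0430126.
η_M = (∂Q/∂M)·(M/Q) = 0.0430126 × (2628/61.828) = 1.828.

1.828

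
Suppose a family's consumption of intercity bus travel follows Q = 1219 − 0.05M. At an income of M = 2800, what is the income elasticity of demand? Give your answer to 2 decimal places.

-0.13

At M = 2800: Q = 1079.000.
dQ/dM = −0.05.
η = (dQ/dM)·(M/Q) = -0.05 × (2800/1079.000) = -0.13.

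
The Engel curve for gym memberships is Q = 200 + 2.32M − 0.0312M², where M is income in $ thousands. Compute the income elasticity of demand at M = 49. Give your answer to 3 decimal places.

At M = 49: Q = 238.7688.
dQ/dM = 2.32 − 0.0624M = -0.73760.
η = (dQ/dM)·(M/Q) = -0.73760 × (49/238.7688) = -0.151.

-0.151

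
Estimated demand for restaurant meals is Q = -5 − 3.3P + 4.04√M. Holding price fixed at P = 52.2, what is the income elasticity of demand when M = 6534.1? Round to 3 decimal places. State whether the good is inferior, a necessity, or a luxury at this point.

1.094 (luxury)

At P = 52.2, M = 6534.1: Q = 149.308.
Holding P constant, ∂Q/∂M = 4.04/(2√M) = 0.0249896.
η_M = (∂Q/∂M)·(M/Q) = 0.0249896 × (6534.1/149.308) = 1.094.
Since η > 1, this is a luxury.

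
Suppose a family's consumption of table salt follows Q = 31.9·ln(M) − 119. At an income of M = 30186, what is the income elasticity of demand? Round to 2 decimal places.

0.15

At M = 30186: Q = 210.053.
dQ/dM = 31.9/M = 0.00105678 at this income.
η = (dQ/dM)·(M/Q) = 0.00105678 × (30186/210.053) = 0.15.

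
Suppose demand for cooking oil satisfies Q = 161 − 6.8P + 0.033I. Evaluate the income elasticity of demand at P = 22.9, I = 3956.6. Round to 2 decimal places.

At P = 22.9, I = 3956.6: Q = 135.848.
Holding P constant, ∂Q/∂I = 0.033.
η_I = (∂Q/∂I)·(I/Q) = 0.033 × (3956.6/135.848) = 0.96.

0.96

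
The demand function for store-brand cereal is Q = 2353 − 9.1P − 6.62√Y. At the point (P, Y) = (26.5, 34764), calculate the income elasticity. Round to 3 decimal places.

At P = 26.5, Y = 34764: Q = 877.544.
Holding P constant, ∂Q/∂Y = -6.62/(2√Y) = -0.0177526.
η_Y = (∂Q/∂Y)·(Y/Q) = -0.0177526 × (34764/877.544) = -0.703.

-0.703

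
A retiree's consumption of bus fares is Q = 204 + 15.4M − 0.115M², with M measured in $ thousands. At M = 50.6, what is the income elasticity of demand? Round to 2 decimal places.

At M = 50.6: Q = 688.7986.
dQ/dM = 15.4 − 0.23M = 3.76200.
η = (dQ/dM)·(M/Q) = 3.76200 × (50.6/688.7986) = 0.28.

0.28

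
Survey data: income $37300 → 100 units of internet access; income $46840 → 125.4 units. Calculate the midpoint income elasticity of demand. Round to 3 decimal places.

ΔQ = 125.4 − 100 = 25.4; midpoint Q̄ = (100 + 125.4)/2 = 112.7.
ΔI = 46840 − 37300 = 9540; midpoint Ī = (37300 + 46840)/2 = 42070.
η = (ΔQ/Q̄) ÷ (ΔI/Ī) = (25.4/112.7) ÷ (9540/42070) = 0.994.

0.994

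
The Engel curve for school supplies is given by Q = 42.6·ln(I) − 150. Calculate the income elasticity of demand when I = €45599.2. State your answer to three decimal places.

At I = 45599.2: Q = 306.998.
dQ/dI = 42.6/I = 0.000934227 at this income.
η = (dQ/dI)·(I/Q) = 0.000934227 × (45599.2/306.998) = 0.139.

0.139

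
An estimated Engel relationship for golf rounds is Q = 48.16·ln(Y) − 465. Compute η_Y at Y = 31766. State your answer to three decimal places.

At Y = 31766: Q = 34.234.
dQ/dY = 48.16/Y = 0.00151609 at this income.
η = (dQ/dY)·(Y/Q) = 0.00151609 × (31766/34.234) = 1.407.

1.407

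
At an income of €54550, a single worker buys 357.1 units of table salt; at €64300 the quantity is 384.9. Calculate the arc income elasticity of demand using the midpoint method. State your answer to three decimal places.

ΔQ = 384.9 − 357.1 = 27.8; midpoint Q̄ = (357.1 + 384.9)/2 = 371.
ΔI = 64300 − 54550 = 9750; midpoint Ī = (54550 + 64300)/2 = 59425.
η = (ΔQ/Q̄) ÷ (ΔI/Ī) = (27.8/371) ÷ (9750/59425) = 0.457.

0.457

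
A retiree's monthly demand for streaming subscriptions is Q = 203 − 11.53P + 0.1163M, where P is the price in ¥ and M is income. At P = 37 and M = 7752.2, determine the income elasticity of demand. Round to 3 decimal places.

At P = 37, M = 7752.2: Q = 677.971.
Holding P constant, ∂Q/∂M = 0.1163.
η_M = (∂Q/∂M)·(M/Q) = 0.1163 × (7752.2/677.971) = 1.330.

1.330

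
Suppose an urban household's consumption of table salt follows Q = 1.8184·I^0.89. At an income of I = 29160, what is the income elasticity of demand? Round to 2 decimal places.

0.89

For Q = A·I^β the income elasticity is constant and equal to β.
Here β = 0.89, so η = 0.89.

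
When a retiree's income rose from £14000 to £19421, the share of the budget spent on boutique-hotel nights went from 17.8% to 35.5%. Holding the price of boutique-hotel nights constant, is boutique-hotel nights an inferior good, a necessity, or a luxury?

The budget share rises as income rises, so η > 1.

luxury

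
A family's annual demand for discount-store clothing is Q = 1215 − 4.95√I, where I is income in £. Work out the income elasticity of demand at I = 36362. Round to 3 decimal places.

At I = 36362: Q = 271.093.
dQ/dI = -4.95/(2√I) = -0.0129793 at this income.
η = (dQ/dI)·(I/Q) = -0.0129793 × (36362/271.093) = -1.741.

-1.741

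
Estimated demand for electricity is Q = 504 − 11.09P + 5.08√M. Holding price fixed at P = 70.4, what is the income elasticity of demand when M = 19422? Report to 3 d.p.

At P = 70.4, M = 19422: Q = 431.227.
Holding P constant, ∂Q/∂M = 5.08/(2√M) = 0.0182258.
η_M = (∂Q/∂M)·(M/Q) = 0.0182258 × (19422/431.227) = 0.821.

0.821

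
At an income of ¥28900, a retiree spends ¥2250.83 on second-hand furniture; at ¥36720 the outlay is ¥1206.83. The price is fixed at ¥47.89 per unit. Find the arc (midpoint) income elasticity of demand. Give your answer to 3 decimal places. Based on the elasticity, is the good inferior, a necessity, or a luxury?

-2.534 (inferior good)

With a constant price, Q₁ = 2250.83/47.89 = 47.000 and Q₂ = 1206.83/47.89 = 25.200 (equivalently, work directly with expenditure since P cancels).
Midpoint %ΔQ = (1206.83 − 2250.83)/1728.83 = -0.60388; midpoint %ΔI = (36720 − 28900)/32810 = 0.23834.
η = -0.60388 / 0.23834 = -2.534.
η < 0 ⇒ inferior good.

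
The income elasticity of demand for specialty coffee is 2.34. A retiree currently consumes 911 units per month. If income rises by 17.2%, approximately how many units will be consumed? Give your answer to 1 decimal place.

1277.7

%ΔQ ≈ η × %ΔI = 2.34 × 17.2% = 40.248%.
New Q ≈ 911 × (1 + 0.40248) = 1277.7.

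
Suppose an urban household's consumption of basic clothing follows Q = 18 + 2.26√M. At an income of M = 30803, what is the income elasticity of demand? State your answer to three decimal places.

At M = 30803: Q = 414.648.
dQ/dM = 2.26/(2√M) = 0.00643846 at this income.
η = (dQ/dM)·(M/Q) = 0.00643846 × (30803/414.648) = 0.478.

0.478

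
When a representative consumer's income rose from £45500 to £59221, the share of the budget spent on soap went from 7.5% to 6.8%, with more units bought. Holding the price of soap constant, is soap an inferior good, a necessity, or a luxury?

Quantity rises but the budget share falls as income rises, so 0 < η < 1.

necessity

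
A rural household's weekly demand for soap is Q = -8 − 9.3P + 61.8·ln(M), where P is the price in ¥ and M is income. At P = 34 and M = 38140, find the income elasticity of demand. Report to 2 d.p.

0.19

At P = 34, M = 38140: Q = 327.729.
Holding P constant, ∂Q/∂M = 61.8/M = 0.00162035.
η_M = (∂Q/∂M)·(M/Q) = 0.00162035 × (38140/327.729) = 0.19.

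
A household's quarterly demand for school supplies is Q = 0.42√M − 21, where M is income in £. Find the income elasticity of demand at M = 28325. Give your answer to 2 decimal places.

0.71

At M = 28325: Q = 49.686.
dQ/dM = 0.42/(2√M) = 0.00124777 at this income.
η = (dQ/dM)·(M/Q) = 0.00124777 × (28325/49.686) = 0.71.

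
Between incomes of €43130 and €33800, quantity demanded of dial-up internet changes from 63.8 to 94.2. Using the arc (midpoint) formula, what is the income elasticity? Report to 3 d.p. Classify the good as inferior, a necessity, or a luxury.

ΔQ = 94.2 − 63.8 = 30.4; midpoint Q̄ = (63.8 + 94.2)/2 = 79.
ΔI = 33800 − 43130 = -9330; midpoint Ī = (43130 + 33800)/2 = 38465.
η = (ΔQ/Q̄) ÷ (ΔI/Ī) = (30.4/79) ÷ (-9330/38465) = -1.586.
η < 0 ⇒ inferior good.

-1.586 (inferior good)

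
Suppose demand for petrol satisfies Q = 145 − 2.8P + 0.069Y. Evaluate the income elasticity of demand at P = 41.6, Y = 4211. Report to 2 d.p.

At P = 41.6, Y = 4211: Q = 319.079.
Holding P constant, ∂Q/∂Y = 0.069.
η_Y = (∂Q/∂Y)·(Y/Q) = 0.069 × (4211/319.079) = 0.91.

0.91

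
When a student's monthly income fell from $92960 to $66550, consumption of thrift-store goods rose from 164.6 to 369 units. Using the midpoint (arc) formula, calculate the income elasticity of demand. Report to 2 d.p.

-2.31

ΔQ = 369 − 164.6 = 204.4; midpoint Q̄ = (164.6 + 369)/2 = 266.8.
ΔI = 66550 − 92960 = -26410; midpoint Ī = (92960 + 66550)/2 = 79755.
η = (ΔQ/Q̄) ÷ (ΔI/Ī) = (204.4/266.8) ÷ (-26410/79755) = -2.31.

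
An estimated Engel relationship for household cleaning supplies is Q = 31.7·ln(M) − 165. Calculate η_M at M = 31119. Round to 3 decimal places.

At M = 31119: Q = 162.955.
dQ/dM = 31.7/M = 0.00101867 at this income.
η = (dQ/dM)·(M/Q) = 0.00101867 × (31119/162.955) = 0.195.

0.195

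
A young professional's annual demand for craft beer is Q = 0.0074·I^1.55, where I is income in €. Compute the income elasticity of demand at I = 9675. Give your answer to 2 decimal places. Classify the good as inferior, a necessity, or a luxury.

For Q = A·I^β the income elasticity is constant and equal to β.
Here β = 1.55, so η = 1.55.
Since η > 1, the good is a luxury.

1.55 (luxury)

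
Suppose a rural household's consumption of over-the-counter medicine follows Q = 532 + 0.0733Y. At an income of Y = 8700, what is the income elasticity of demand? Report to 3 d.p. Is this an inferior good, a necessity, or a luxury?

At Y = 8700: Q = 1169.710.
dQ/dY = 0.0733.
η = (dQ/dY)·(Y/Q) = 0.0733 × (8700/1169.710) = 0.545.
Since 0 < η < 1, the good is a necessity.

0.545 (necessity)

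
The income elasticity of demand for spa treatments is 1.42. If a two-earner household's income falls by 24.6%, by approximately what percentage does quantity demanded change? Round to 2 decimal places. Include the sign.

-34.93%

%ΔQ ≈ η × %ΔI = 1.42 × (-24.6%) = -34.93%.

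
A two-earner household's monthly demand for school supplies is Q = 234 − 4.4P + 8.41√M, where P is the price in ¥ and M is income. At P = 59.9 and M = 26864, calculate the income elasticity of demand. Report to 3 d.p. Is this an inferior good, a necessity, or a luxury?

0.511 (necessity)

At P = 59.9, M = 26864: Q = 1348.859.
Holding P constant, ∂Q/∂M = 8.41/(2√M) = 0.0256555.
η_M = (∂Q/∂M)·(M/Q) = 0.0256555 × (26864/1348.859) = 0.511.
Since 0 < η < 1, this is a necessity.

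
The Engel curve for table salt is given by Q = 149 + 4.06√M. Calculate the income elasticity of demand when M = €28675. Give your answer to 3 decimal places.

At M = 28675: Q = 836.508.
dQ/dM = 4.06/(2√M) = 0.0119879 at this income.
η = (dQ/dM)·(M/Q) = 0.0119879 × (28675/836.508) = 0.411.

0.411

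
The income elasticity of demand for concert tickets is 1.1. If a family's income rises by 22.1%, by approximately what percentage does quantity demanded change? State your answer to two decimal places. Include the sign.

%ΔQ ≈ η × %ΔI = 1.1 × 22.1% = 24.31%.

24.31%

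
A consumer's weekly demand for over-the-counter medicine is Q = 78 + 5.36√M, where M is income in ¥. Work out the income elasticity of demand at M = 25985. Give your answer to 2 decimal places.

0.46

At M = 25985: Q = 942.025.
dQ/dM = 5.36/(2√M) = 0.0166255 at this income.
η = (dQ/dM)·(M/Q) = 0.0166255 × (25985/942.025) = 0.46.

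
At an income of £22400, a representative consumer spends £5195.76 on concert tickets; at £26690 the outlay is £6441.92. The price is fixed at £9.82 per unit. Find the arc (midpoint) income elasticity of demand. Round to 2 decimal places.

With a constant price, Q₁ = 5195.76/9.82 = 529.100 and Q₂ = 6441.92/9.82 = 656.000 (equivalently, work directly with expenditure since P cancels).
Midpoint %ΔQ = (6441.92 − 5195.76)/5818.84 = 0.21416; midpoint %ΔI = (26690 − 22400)/24545 = 0.17478.
η = 0.21416 / 0.17478 = 1.23.

1.23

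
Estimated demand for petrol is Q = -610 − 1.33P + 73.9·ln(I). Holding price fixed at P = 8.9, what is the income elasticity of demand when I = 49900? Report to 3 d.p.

0.416

At P = 8.9, I = 49900: Q = 177.597.
Holding P constant, ∂Q/∂I = 73.9/I = 0.00148096.
η_I = (∂Q/∂I)·(I/Q) = 0.00148096 × (49900/177.597) = 0.416.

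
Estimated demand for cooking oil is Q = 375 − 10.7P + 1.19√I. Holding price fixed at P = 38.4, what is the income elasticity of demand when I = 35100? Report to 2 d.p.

0.60

At P = 38.4, I = 35100: Q = 187.066.
Holding P constant, ∂Q/∂I = 1.19/(2√I) = 0.00317588.
η_I = (∂Q/∂I)·(I/Q) = 0.00317588 × (35100/187.066) = 0.60.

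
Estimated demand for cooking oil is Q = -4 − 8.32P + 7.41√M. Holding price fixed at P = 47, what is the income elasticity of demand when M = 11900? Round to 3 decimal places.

0.978

At P = 47, M = 11900: Q = 413.296.
Holding P constant, ∂Q/∂M = 7.41/(2√M) = 0.0339637.
η_M = (∂Q/∂M)·(M/Q) = 0.0339637 × (11900/413.296) = 0.978.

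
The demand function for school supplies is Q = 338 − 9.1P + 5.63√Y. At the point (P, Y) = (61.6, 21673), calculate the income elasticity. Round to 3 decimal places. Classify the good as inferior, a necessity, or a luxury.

At P = 61.6, Y = 21673: Q = 606.275.
Holding P constant, ∂Q/∂Y = 5.63/(2√Y) = 0.0191214.
η_Y = (∂Q/∂Y)·(Y/Q) = 0.0191214 × (21673/606.275) = 0.684.
Since 0 < η < 1, this is a necessity.

0.684 (necessity)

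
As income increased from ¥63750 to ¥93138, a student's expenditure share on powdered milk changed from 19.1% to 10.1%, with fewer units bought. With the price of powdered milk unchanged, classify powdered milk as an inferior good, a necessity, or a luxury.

Quantity demanded falls as income rises, so η < 0.

inferior good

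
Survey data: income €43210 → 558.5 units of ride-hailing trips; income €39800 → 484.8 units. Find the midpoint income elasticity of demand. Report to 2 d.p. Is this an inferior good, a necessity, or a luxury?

1.72 (luxury)

ΔQ = 484.8 − 558.5 = -73.7; midpoint Q̄ = (558.5 + 484.8)/2 = 521.65.
ΔI = 39800 − 43210 = -3410; midpoint Ī = (43210 + 39800)/2 = 41505.
η = (ΔQ/Q̄) ÷ (ΔI/Ī) = (-73.7/521.65) ÷ (-3410/41505) = 1.72.
η > 1 ⇒ luxury.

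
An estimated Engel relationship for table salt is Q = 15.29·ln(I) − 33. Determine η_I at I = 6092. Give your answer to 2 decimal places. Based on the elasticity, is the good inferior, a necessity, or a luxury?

At I = 6092: Q = 100.248.
dQ/dI = 15.29/I = 0.00250985 at this income.
η = (dQ/dI)·(I/Q) = 0.00250985 × (6092/100.248) = 0.15.
Since 0 < η < 1, the good is a necessity.

0.15 (necessity)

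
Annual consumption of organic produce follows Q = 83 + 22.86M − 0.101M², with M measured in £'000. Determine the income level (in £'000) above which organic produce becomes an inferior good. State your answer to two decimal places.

113.17

dQ/dM = 22.86 − 0.202M.
The good is inferior where dQ/dM < 0. Setting dQ/dM = 0 gives M = 22.86 / 0.202 = 113.17.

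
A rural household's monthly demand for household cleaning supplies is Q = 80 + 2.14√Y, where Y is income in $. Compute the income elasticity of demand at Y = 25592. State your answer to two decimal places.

0.41

At Y = 25592: Q = 422.346.
dQ/dY = 2.14/(2√Y) = 0.00668855 at this income.
η = (dQ/dY)·(Y/Q) = 0.00668855 × (25592/422.346) = 0.41.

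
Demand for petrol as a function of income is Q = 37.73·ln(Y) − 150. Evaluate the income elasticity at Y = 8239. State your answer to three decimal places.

At Y = 8239: Q = 190.198.
dQ/dY = 37.73/Y = 0.00457944 at this income.
η = (dQ/dY)·(Y/Q) = 0.00457944 × (8239/190.198) = 0.198.

0.198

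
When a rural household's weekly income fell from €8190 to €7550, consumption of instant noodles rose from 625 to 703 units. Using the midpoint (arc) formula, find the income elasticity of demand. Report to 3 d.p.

-1.445

ΔQ = 703 − 625 = 78; midpoint Q̄ = (625 + 703)/2 = 664.
ΔI = 7550 − 8190 = -640; midpoint Ī = (8190 + 7550)/2 = 7870.
η = (ΔQ/Q̄) ÷ (ΔI/Ī) = (78/664) ÷ (-640/7870) = -1.445.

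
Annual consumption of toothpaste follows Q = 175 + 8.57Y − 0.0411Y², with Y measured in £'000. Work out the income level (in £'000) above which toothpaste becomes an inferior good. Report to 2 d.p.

104.26

dQ/dY = 8.57 − 0.0822Y.
The good is inferior where dQ/dY < 0. Setting dQ/dY = 0 gives Y = 8.57 / 0.0822 = 104.26.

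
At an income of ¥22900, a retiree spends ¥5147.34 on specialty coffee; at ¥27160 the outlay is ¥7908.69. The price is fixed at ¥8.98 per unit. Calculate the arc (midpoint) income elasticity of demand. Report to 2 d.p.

With a constant price, Q₁ = 5147.34/8.98 = 573.200 and Q₂ = 7908.69/8.98 = 880.700 (equivalently, work directly with expenditure since P cancels).
Midpoint %ΔQ = (7908.69 − 5147.34)/6528.02 = 0.42300; midpoint %ΔI = (27160 − 22900)/25030 = 0.17020.
η = 0.42300 / 0.17020 = 2.49.

2.49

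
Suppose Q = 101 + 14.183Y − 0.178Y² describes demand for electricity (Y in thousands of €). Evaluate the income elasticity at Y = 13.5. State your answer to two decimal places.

At Y = 13.5: Q = 260.0300.
dQ/dY = 14.183 − 0.356Y = 9.37700.
η = (dQ/dY)·(Y/Q) = 9.37700 × (13.5/260.0300) = 0.49.

0.49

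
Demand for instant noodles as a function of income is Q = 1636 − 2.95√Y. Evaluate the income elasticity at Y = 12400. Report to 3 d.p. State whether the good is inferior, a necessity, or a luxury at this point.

At Y = 12400: Q = 1307.502.
dQ/dY = -2.95/(2√Y) = -0.0132459 at this income.
η = (dQ/dY)·(Y/Q) = -0.0132459 × (12400/1307.502) = -0.126.
Since η < 0, the good is an inferior good.

-0.126 (inferior good)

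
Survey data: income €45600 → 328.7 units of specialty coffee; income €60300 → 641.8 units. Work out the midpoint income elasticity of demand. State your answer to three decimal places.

ΔQ = 641.8 − 328.7 = 313.1; midpoint Q̄ = (328.7 + 641.8)/2 = 485.25.
ΔI = 60300 − 45600 = 14700; midpoint Ī = (45600 + 60300)/2 = 52950.
η = (ΔQ/Q̄) ÷ (ΔI/Ī) = (313.1/485.25) ÷ (14700/52950) = 2.324.

2.324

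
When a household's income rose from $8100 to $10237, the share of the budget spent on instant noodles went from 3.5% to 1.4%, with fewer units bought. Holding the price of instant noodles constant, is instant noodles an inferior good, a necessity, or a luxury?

inferior good

Quantity demanded falls as income rises, so η < 0.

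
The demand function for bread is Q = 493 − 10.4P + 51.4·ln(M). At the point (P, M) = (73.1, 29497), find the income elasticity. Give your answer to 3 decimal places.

At P = 73.1, M = 29497: Q = 261.771.
Holding P constant, ∂Q/∂M = 51.4/M = 0.00174255.
η_M = (∂Q/∂M)·(M/Q) = 0.00174255 × (29497/261.771) = 0.196.

0.196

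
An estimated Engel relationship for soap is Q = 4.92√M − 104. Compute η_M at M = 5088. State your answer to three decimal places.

0.711

At M = 5088: Q = 246.945.
dQ/dM = 4.92/(2√M) = 0.0344875 at this income.
η = (dQ/dM)·(M/Q) = 0.0344875 × (5088/246.945) = 0.711.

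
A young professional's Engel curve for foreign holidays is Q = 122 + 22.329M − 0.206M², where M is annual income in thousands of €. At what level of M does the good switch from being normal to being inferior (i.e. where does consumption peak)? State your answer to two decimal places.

54.20

dQ/dM = 22.329 − 0.412M.
The good is inferior where dQ/dM < 0. Setting dQ/dM = 0 gives M = 22.329 / 0.412 = 54.20.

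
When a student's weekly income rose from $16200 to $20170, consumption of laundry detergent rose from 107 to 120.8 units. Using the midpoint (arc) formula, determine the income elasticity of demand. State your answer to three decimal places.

ΔQ = 120.8 − 107 = 13.8; midpoint Q̄ = (107 + 120.8)/2 = 113.9.
ΔI = 20170 − 16200 = 3970; midpoint Ī = (16200 + 20170)/2 = 18185.
η = (ΔQ/Q̄) ÷ (ΔI/Ī) = (13.8/113.9) ÷ (3970/18185) = 0.555.

0.555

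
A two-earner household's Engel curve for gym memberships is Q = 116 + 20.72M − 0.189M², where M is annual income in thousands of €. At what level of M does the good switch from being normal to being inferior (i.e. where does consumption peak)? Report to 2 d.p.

dQ/dM = 20.72 − 0.378M.
The good is inferior where dQ/dM < 0. Setting dQ/dM = 0 gives M = 20.72 / 0.378 = 54.81.

54.81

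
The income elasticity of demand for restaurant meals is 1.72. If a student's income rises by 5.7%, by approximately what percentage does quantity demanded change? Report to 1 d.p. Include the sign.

9.8%

%ΔQ ≈ η × %ΔI = 1.72 × 5.7% = 9.8%.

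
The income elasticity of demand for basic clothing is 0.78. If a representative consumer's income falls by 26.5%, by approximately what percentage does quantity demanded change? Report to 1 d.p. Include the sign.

%ΔQ ≈ η × %ΔI = 0.78 × (-26.5%) = -20.7%.

-20.7%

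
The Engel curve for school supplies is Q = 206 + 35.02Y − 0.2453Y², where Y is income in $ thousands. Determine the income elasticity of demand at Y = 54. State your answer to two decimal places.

0.33

At Y = 54: Q = 1381.7852.
dQ/dY = 35.02 − 0.4906Y = 8.52760.
η = (dQ/dY)·(Y/Q) = 8.52760 × (54/1381.7852) = 0.33.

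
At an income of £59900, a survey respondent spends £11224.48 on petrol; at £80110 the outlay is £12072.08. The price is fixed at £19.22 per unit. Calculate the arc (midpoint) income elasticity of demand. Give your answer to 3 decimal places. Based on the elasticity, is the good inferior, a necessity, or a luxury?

With a constant price, Q₁ = 11224.48/19.22 = 584.000 and Q₂ = 12072.08/19.22 = 628.100 (equivalently, work directly with expenditure since P cancels).
Midpoint %ΔQ = (12072.08 − 11224.48)/11648.28 = 0.07277; midpoint %ΔI = (80110 − 59900)/70005 = 0.28869.
η = 0.07277 / 0.28869 = 0.252.
0 < η < 1 ⇒ necessity.

0.252 (necessity)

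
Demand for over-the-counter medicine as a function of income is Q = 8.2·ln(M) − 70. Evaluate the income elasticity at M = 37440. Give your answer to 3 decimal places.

At M = 37440: Q = 16.350.
dQ/dM = 8.2/M = 0.000219017 at this income.
η = (dQ/dM)·(M/Q) = 0.000219017 × (37440/16.350) = 0.502.

0.502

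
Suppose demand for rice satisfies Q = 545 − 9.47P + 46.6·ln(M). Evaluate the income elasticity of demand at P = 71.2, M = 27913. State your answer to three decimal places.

0.134

At P = 71.2, M = 27913: Q = 347.773.
Holding P constant, ∂Q/∂M = 46.6/M = 0.00166947.
η_M = (∂Q/∂M)·(M/Q) = 0.00166947 × (27913/347.773) = 0.134.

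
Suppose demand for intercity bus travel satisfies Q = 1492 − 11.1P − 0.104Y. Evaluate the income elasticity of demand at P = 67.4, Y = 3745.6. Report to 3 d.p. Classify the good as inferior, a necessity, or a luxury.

-1.099 (inferior good)

At P = 67.4, Y = 3745.6: Q = 354.318.
Holding P constant, ∂Q/∂Y = −0.104.
η_Y = (∂Q/∂Y)·(Y/Q) = -0.104 × (3745.6/354.318) = -1.099.
Since η < 0, this is an inferior good.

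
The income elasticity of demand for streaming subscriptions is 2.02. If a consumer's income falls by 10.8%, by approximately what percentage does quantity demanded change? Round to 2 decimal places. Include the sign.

%ΔQ ≈ η × %ΔI = 2.02 × (-10.8%) = -21.82%.

-21.82%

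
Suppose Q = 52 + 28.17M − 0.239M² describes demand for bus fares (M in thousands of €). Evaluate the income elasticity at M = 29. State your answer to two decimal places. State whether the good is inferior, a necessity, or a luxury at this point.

0.62 (necessity)

At M = 29: Q = 667.9310.
dQ/dM = 28.17 − 0.478M = 14.30800.
η = (dQ/dM)·(M/Q) = 14.30800 × (29/667.9310) = 0.62.
0 < η < 1 ⇒ necessity.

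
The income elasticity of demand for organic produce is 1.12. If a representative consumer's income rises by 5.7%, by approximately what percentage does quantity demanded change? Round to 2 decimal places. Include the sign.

%ΔQ ≈ η × %ΔI = 1.12 × 5.7% = 6.38%.

6.38%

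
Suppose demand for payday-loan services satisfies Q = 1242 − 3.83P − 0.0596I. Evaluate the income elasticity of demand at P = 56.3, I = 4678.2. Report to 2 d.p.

-0.37

At P = 56.3, I = 4678.2: Q = 747.550.
Holding P constant, ∂Q/∂I = −0.0596.
η_I = (∂Q/∂I)·(I/Q) = -0.0596 × (4678.2/747.550) = -0.37.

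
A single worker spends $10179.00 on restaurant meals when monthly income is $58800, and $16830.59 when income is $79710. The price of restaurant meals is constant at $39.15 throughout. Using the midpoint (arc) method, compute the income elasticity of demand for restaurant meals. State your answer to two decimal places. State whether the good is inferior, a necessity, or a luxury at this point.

1.63 (luxury)

With a constant price, Q₁ = 10179.00/39.15 = 260.000 and Q₂ = 16830.59/39.15 = 429.900 (equivalently, work directly with expenditure since P cancels).
Midpoint %ΔQ = (16830.59 − 10179.00)/13504.80 = 0.49254; midpoint %ΔI = (79710 − 58800)/69255 = 0.30193.
η = 0.49254 / 0.30193 = 1.63.
η > 1 ⇒ luxury.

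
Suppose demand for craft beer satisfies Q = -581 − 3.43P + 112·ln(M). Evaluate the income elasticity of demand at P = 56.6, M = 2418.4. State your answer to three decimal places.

At P = 56.6, M = 2418.4: Q = 97.438.
Holding P constant, ∂Q/∂M = 112/M = 0.0463116.
η_M = (∂Q/∂M)·(M/Q) = 0.0463116 × (2418.4/97.438) = 1.149.

1.149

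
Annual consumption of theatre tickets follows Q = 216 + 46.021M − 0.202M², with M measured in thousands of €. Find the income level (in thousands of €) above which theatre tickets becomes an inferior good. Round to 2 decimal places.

113.91

dQ/dM = 46.021 − 0.404M.
The good is inferior where dQ/dM < 0. Setting dQ/dM = 0 gives M = 46.021 / 0.404 = 113.91.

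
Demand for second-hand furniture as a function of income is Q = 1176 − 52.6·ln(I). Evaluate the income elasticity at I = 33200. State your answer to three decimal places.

At I = 33200: Q = 628.418.
dQ/dI = -52.6/I = -0.00158434 at this income.
η = (dQ/dI)·(I/Q) = -0.00158434 × (33200/628.418) = -0.084.

-0.084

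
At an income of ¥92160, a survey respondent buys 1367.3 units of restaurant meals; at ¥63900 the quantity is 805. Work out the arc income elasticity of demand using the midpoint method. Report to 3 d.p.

1.429

ΔQ = 805 − 1367.3 = -562.3; midpoint Q̄ = (1367.3 + 805)/2 = 1086.15.
ΔI = 63900 − 92160 = -28260; midpoint Ī = (92160 + 63900)/2 = 78030.
η = (ΔQ/Q̄) ÷ (ΔI/Ī) = (-562.3/1086.15) ÷ (-28260/78030) = 1.429.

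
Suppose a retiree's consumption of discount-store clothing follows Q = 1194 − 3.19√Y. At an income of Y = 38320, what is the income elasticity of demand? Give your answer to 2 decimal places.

At Y = 38320: Q = 569.542.
dQ/dY = -3.19/(2√Y) = -0.00814794 at this income.
η = (dQ/dY)·(Y/Q) = -0.00814794 × (38320/569.542) = -0.55.

-0.55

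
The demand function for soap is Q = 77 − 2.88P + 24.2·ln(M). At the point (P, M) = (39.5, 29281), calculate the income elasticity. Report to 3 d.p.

0.114

At P = 39.5, M = 29281: Q = 212.130.
Holding P constant, ∂Q/∂M = 24.2/M = 0.000826475.
η_M = (∂Q/∂M)·(M/Q) = 0.000826475 × (29281/212.130) = 0.114.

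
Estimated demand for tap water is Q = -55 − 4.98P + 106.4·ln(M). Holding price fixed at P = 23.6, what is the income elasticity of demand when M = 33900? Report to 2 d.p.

At P = 23.6, M = 33900: Q = 937.349.
Holding P constant, ∂Q/∂M = 106.4/M = 0.00313864.
η_M = (∂Q/∂M)·(M/Q) = 0.00313864 × (33900/937.349) = 0.11.

0.11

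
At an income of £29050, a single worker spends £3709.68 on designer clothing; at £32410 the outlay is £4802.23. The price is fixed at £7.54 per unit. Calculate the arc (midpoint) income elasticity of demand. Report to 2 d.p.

With a constant price, Q₁ = 3709.68/7.54 = 492.000 and Q₂ = 4802.23/7.54 = 636.901 (equivalently, work directly with expenditure since P cancels).
Midpoint %ΔQ = (4802.23 − 3709.68)/4255.96 = 0.25671; midpoint %ΔI = (32410 − 29050)/30730 = 0.10934.
η = 0.25671 / 0.10934 = 2.35.

2.35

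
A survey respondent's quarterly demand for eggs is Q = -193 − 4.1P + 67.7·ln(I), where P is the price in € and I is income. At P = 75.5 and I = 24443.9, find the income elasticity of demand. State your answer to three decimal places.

At P = 75.5, I = 24443.9: Q = 181.500.
Holding P constant, ∂Q/∂I = 67.7/I = 0.00276961.
η_I = (∂Q/∂I)·(I/Q) = 0.00276961 × (24443.9/181.500) = 0.373.

0.373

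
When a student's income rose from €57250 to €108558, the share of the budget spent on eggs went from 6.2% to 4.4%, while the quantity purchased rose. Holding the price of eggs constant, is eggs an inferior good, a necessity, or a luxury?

necessity

Quantity rises but the budget share falls as income rises, so 0 < η < 1.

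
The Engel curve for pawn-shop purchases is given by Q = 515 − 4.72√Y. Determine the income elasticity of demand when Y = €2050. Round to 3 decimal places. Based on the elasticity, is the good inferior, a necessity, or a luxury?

-0.355 (inferior good)

At Y = 2050: Q = 301.293.
dQ/dY = -4.72/(2√Y) = -0.0521237 at this income.
η = (dQ/dY)·(Y/Q) = -0.0521237 × (2050/301.293) = -0.355.
Since η < 0, the good is an inferior good.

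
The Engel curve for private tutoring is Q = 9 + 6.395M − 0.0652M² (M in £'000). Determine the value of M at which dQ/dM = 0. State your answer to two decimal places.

dQ/dM = 6.395 − 0.1304M.
The good is inferior where dQ/dM < 0. Setting dQ/dM = 0 gives M = 6.395 / 0.1304 = 49.04.

49.04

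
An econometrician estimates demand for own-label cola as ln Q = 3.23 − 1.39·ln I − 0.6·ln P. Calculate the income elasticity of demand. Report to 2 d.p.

In a log-linear demand, the coefficient on ln I is the income elasticity.
So η = -1.39.

-1.39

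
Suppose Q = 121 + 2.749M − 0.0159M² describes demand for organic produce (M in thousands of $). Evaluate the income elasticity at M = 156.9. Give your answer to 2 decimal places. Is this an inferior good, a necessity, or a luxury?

-2.18 (inferior good)

At M = 156.9: Q = 160.8981.
dQ/dM = 2.749 − 0.0318M = -2.24042.
η = (dQ/dM)·(M/Q) = -2.24042 × (156.9/160.8981) = -2.18.
η < 0 ⇒ inferior good.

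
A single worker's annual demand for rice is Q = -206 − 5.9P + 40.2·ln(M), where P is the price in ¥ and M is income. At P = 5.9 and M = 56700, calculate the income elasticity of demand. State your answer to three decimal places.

0.202

At P = 5.9, M = 56700: Q = 199.200.
Holding P constant, ∂Q/∂M = 40.2/M = 0.000708995.
η_M = (∂Q/∂M)·(M/Q) = 0.000708995 × (56700/199.200) = 0.202.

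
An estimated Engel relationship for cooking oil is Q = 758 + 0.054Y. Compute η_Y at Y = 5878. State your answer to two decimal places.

0.30

At Y = 5878: Q = 1075.412.
dQ/dY = 0.054.
η = (dQ/dY)·(Y/Q) = 0.054 × (5878/1075.412) = 0.30.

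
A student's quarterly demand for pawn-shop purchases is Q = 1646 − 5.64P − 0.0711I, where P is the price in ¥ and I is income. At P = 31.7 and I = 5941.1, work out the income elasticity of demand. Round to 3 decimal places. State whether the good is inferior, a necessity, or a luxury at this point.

-0.404 (inferior good)

At P = 31.7, I = 5941.1: Q = 1044.800.
Holding P constant, ∂Q/∂I = −0.0711.
η_I = (∂Q/∂I)·(I/Q) = -0.0711 × (5941.1/1044.800) = -0.404.
Since η < 0, this is an inferior good.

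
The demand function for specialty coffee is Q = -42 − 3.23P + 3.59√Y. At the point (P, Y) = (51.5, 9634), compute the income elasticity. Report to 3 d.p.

At P = 51.5, Y = 9634: Q = 144.024.
Holding P constant, ∂Q/∂Y = 3.59/(2√Y) = 0.0182878.
η_Y = (∂Q/∂Y)·(Y/Q) = 0.0182878 × (9634/144.024) = 1.223.

1.223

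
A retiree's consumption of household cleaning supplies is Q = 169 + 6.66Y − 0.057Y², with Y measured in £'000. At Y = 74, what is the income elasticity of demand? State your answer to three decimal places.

-0.376

At Y = 74: Q = 349.7080.
dQ/dY = 6.66 − 0.114Y = -1.77600.
η = (dQ/dY)·(Y/Q) = -1.77600 × (74/349.7080) = -0.376.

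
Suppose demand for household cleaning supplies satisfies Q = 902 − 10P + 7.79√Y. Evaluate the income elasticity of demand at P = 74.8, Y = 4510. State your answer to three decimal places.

At P = 74.8, Y = 4510: Q = 677.149.
Holding P constant, ∂Q/∂Y = 7.79/(2√Y) = 0.0579988.
η_Y = (∂Q/∂Y)·(Y/Q) = 0.0579988 × (4510/677.149) = 0.386.

0.386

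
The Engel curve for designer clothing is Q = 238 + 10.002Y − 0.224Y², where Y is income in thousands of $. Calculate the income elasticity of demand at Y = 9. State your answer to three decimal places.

0.173

At Y = 9: Q = 309.8740.
dQ/dY = 10.002 − 0.448Y = 5.97000.
η = (dQ/dY)·(Y/Q) = 5.97000 × (9/309.8740) = 0.173.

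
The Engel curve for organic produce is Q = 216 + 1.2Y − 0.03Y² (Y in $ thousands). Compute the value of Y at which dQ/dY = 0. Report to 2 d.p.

20.00

dQ/dY = 1.2 − 0.06Y.
The good is inferior where dQ/dY < 0. Setting dQ/dY = 0 gives Y = 1.2 / 0.06 = 20.00.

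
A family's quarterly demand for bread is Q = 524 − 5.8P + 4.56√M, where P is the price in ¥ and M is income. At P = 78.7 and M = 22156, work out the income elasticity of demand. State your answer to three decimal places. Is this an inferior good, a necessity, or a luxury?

At P = 78.7, M = 22156: Q = 746.291.
Holding P constant, ∂Q/∂M = 4.56/(2√M) = 0.0153175.
η_M = (∂Q/∂M)·(M/Q) = 0.0153175 × (22156/746.291) = 0.455.
Since 0 < η < 1, this is a necessity.

0.455 (necessity)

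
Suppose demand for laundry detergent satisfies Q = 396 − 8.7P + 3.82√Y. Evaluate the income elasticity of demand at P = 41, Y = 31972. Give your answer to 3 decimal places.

0.473

At P = 41, Y = 31972: Q = 722.343.
Holding P constant, ∂Q/∂Y = 3.82/(2√Y) = 0.0106819.
η_Y = (∂Q/∂Y)·(Y/Q) = 0.0106819 × (31972/722.343) = 0.473.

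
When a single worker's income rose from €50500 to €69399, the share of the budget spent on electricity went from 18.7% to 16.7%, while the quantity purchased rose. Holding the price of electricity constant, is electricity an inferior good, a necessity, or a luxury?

necessity

Quantity rises but the budget share falls as income rises, so 0 < η < 1.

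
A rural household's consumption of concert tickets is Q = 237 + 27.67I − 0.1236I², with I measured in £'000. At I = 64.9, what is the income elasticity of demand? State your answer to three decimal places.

At I = 64.9: Q = 1512.1786.
dQ/dI = 27.67 − 0.2472I = 11.62672.
η = (dQ/dI)·(I/Q) = 11.62672 × (64.9/1512.1786) = 0.499.

0.499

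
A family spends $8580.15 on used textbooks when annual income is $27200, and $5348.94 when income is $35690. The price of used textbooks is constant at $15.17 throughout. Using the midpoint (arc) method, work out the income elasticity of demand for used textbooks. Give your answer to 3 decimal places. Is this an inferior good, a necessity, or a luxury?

With a constant price, Q₁ = 8580.15/15.17 = 565.600 and Q₂ = 5348.94/15.17 = 352.600 (equivalently, work directly with expenditure since P cancels).
Midpoint %ΔQ = (5348.94 − 8580.15)/6964.55 = -0.46395; midpoint %ΔI = (35690 − 27200)/31445 = 0.27000.
η = -0.46395 / 0.27000 = -1.718.
η < 0 ⇒ inferior good.

-1.718 (inferior good)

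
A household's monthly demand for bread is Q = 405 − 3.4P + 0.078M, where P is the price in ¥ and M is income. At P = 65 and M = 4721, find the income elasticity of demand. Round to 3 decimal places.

0.667

At P = 65, M = 4721: Q = 552.238.
Holding P constant, ∂Q/∂M = 0.078.
η_M = (∂Q/∂M)·(M/Q) = 0.078 × (4721/552.238) = 0.667.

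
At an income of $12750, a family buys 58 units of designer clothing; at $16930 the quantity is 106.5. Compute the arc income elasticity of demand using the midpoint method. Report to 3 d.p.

2.093

ΔQ = 106.5 − 58 = 48.5; midpoint Q̄ = (58 + 106.5)/2 = 82.25.
ΔI = 16930 − 12750 = 4180; midpoint Ī = (12750 + 16930)/2 = 14840.
η = (ΔQ/Q̄) ÷ (ΔI/Ī) = (48.5/82.25) ÷ (4180/14840) = 2.093.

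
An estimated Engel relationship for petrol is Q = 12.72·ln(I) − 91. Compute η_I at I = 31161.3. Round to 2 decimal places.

0.31

At I = 31161.3: Q = 40.613.
dQ/dI = 12.72/I = 0.000408199 at this income.
η = (dQ/dI)·(I/Q) = 0.000408199 × (31161.3/40.613) = 0.31.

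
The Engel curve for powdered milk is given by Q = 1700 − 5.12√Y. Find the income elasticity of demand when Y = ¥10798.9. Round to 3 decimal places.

At Y = 10798.9: Q = 1167.941.
dQ/dY = -5.12/(2√Y) = -0.0246349 at this income.
η = (dQ/dY)·(Y/Q) = -0.0246349 × (10798.9/1167.941) = -0.228.

-0.228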